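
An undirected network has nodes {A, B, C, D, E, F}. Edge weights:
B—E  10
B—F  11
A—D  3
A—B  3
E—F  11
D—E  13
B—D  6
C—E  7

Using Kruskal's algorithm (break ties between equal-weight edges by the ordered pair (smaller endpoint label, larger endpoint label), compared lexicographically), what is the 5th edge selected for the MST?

B-F

Kruskal's algorithm — process edges by increasing weight (ties by edge label):
A—B (3): add. Components now {A,B} {C} {D} {E} {F}
A—D (3): add. Components now {A,B,D} {C} {E} {F}
B—D (6): skip — B and D already connected.
C—E (7): add. Components now {A,B,D} {C,E} {F}
B—E (10): add. Components now {A,B,C,D,E} {F}
B—F (11): add. Components now {A,B,C,D,E,F}
The 5th edge added is B—F.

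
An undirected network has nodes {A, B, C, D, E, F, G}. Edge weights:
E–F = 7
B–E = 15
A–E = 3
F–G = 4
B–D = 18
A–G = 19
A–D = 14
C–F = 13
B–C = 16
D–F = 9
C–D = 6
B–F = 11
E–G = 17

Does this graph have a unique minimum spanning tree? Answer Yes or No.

Yes

Kruskal: consider edges lightest-first.
A–E (3): add. Components now {A,E} {B} {C} {D} {F} {G}
F–G (4): add. Components now {A,E} {B} {C} {D} {F,G}
C–D (6): add. Components now {A,E} {B} {C,D} {F,G}
E–F (7): add. Components now {A,E,F,G} {B} {C,D}
D–F (9): add. Components now {A,C,D,E,F,G} {B}
B–F (11): add. Components now {A,B,C,D,E,F,G}
Every non-tree edge has weight strictly greater than the heaviest edge on the tree path between its endpoints, so the MST is unique.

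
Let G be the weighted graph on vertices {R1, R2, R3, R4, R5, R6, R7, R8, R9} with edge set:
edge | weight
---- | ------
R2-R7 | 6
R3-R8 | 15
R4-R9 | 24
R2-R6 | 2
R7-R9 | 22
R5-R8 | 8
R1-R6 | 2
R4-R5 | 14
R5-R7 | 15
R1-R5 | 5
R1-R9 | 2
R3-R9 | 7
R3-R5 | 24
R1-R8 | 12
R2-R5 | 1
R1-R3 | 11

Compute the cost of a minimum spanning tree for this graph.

42

Kruskal's algorithm — process edges by increasing weight (ties by edge label):
R2-R5 (1): add — endpoints in different components.
R1-R6 (2): add — endpoints in different components.
R1-R9 (2): add — endpoints in different components.
R2-R6 (2): add — endpoints in different components.
R1-R5 (5): skip — R5 and R1 already connected.
R2-R7 (6): add — endpoints in different components.
R3-R9 (7): add — endpoints in different components.
R5-R8 (8): add — endpoints in different components.
R1-R3 (11): skip — R3 and R1 already connected.
R1-R8 (12): skip — R8 and R1 already connected.
R4-R5 (14): add — endpoints in different components.
MST edges: R2-R5, R1-R6, R1-R9, R2-R6, R2-R7, R3-R9, R5-R8, R4-R5; total weight 1+2+2+2+6+7+8+14 = 42.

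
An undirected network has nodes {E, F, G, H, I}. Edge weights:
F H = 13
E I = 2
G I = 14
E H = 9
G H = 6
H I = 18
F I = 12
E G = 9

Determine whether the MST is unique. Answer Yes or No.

No

Sort edges by weight, then run Kruskal:
E I (2): add — endpoints in different components.
G H (6): add — endpoints in different components.
E G (9): add — endpoints in different components.
E H (9): skip — E and H already connected.
F I (12): add — endpoints in different components.
Non-tree edge E H has weight 9, equal to the heaviest edge on its tree cycle — swapping gives another MST of the same weight. Not unique.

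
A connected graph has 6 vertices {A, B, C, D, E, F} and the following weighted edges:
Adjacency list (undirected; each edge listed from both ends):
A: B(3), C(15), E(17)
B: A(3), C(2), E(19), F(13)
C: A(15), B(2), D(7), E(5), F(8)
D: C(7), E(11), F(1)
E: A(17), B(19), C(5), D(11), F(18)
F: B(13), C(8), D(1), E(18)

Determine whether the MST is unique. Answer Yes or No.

Yes

Kruskal: consider edges lightest-first.
D-F (1): add. Components now {A} {B} {C} {D,F} {E}
B-C (2): add. Components now {A} {B,C} {D,F} {E}
A-B (3): add. Components now {A,B,C} {D,F} {E}
C-E (5): add. Components now {A,B,C,E} {D,F}
C-D (7): add. Components now {A,B,C,D,E,F}
Every non-tree edge has weight strictly greater than the heaviest edge on the tree path between its endpoints, so the MST is unique.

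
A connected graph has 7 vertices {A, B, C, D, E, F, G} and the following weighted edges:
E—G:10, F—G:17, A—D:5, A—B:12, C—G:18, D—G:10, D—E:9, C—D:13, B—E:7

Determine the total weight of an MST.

Kruskal's algorithm — process edges by increasing weight (ties by edge label):
A—D (5): add. Components now {A,D} {B} {C} {E} {F} {G}
B—E (7): add. Components now {A,D} {B,E} {C} {F} {G}
D—E (9): add. Components now {A,B,D,E} {C} {F} {G}
D—G (10): add. Components now {A,B,D,E,G} {C} {F}
E—G (10): skip — E and G already connected.
A—B (12): skip — A and B already connected.
C—D (13): add. Components now {A,B,C,D,E,G} {F}
F—G (17): add. Components now {A,B,C,D,E,F,G}
MST edges: A—D, B—E, D—E, D—G, C—D, F—G; total weight 5+7+9+10+13+17 = 61.

61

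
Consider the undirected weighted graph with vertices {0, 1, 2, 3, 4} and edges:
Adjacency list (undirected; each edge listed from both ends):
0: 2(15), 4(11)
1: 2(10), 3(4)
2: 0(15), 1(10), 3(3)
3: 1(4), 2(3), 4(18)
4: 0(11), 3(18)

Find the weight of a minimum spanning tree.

Kruskal's algorithm — process edges by increasing weight (ties by edge label):
2–3 (3): add. Components now {0} {1} {2,3} {4}
1–3 (4): add. Components now {0} {1,2,3} {4}
1–2 (10): skip — 1 and 2 already connected.
0–4 (11): add. Components now {0,4} {1,2,3}
0–2 (15): add. Components now {0,1,2,3,4}
MST edges: 2–3, 1–3, 0–4, 0–2; total weight 3+4+11+15 = 33.

33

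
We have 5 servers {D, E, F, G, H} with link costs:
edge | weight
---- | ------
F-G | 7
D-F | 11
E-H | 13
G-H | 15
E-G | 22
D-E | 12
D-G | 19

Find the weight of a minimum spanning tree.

Kruskal's algorithm — process edges by increasing weight (ties by edge label):
F-G (7): add — endpoints in different components.
D-F (11): add — endpoints in different components.
D-E (12): add — endpoints in different components.
E-H (13): add — endpoints in different components.
MST edges: F-G, D-F, D-E, E-H; total weight 7+11+12+13 = 43.

43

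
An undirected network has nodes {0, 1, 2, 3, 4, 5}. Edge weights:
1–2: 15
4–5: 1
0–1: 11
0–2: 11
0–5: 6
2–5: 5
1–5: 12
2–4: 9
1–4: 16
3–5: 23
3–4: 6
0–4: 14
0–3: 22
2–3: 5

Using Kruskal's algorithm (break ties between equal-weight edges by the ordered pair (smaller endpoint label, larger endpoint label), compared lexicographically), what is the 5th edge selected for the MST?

Kruskal's algorithm — process edges by increasing weight (ties by edge label):
4–5 (1): add — endpoints in different components.
2–3 (5): add — endpoints in different components.
2–5 (5): add — endpoints in different components.
0–5 (6): add — endpoints in different components.
3–4 (6): skip — 3 and 4 already connected.
2–4 (9): skip — 2 and 4 already connected.
0–1 (11): add — endpoints in different components.
The 5th edge added is 0–1.

0-1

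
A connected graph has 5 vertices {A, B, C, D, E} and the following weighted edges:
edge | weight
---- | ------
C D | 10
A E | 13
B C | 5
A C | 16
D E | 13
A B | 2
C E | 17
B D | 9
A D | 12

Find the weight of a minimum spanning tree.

29

Prim's algorithm from E:
Step 1: cheapest edge leaving the tree is A E (13); add A.
Step 2: cheapest edge leaving the tree is A B (2); add B.
Step 3: cheapest edge leaving the tree is B C (5); add C.
Step 4: cheapest edge leaving the tree is B D (9); add D.
MST edges: A E, A B, B C, B D; total weight 13+2+5+9 = 29.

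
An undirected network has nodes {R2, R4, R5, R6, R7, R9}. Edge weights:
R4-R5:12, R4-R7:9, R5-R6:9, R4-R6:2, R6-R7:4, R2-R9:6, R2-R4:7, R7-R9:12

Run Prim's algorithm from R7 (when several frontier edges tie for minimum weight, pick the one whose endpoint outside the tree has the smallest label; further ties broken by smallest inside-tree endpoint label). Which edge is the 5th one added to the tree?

R5-R6

Prim, starting at R7.
Step 1: cheapest edge leaving the tree is R6-R7 (4); add R6.
Step 2: cheapest edge leaving the tree is R4-R6 (2); add R4.
Step 3: cheapest edge leaving the tree is R2-R4 (7); add R2.
Step 4: cheapest edge leaving the tree is R2-R9 (6); add R9.
Step 5: cheapest edge leaving the tree is R5-R6 (9); add R5.
The 5th edge added is R5-R6.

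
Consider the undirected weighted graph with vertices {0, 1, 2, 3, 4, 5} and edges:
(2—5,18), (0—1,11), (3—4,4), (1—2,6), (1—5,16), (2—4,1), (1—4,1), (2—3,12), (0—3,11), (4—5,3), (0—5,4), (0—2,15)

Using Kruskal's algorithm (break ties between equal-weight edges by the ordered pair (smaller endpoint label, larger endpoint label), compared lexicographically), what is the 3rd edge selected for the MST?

4-5

Kruskal: consider edges lightest-first.
1—4 (1): add. Components now {0} {1,4} {2} {3} {5}
2—4 (1): add. Components now {0} {1,2,4} {3} {5}
4—5 (3): add. Components now {0} {1,2,4,5} {3}
0—5 (4): add. Components now {0,1,2,4,5} {3}
3—4 (4): add. Components now {0,1,2,3,4,5}
The 3rd edge added is 4—5.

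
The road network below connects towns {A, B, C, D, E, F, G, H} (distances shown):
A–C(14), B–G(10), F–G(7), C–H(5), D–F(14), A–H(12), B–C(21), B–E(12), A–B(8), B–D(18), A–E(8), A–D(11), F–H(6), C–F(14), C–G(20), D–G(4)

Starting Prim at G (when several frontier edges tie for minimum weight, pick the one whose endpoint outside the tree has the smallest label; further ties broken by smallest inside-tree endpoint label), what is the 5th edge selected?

B-G

Grow the tree from G using Prim:
Step 1: cheapest edge leaving the tree is D–G (4); add D.
Step 2: cheapest edge leaving the tree is F–G (7); add F.
Step 3: cheapest edge leaving the tree is F–H (6); add H.
Step 4: cheapest edge leaving the tree is C–H (5); add C.
Step 5: cheapest edge leaving the tree is B–G (10); add B.
Step 6: cheapest edge leaving the tree is A–B (8); add A.
Step 7: cheapest edge leaving the tree is A–E (8); add E.
The 5th edge added is B–G.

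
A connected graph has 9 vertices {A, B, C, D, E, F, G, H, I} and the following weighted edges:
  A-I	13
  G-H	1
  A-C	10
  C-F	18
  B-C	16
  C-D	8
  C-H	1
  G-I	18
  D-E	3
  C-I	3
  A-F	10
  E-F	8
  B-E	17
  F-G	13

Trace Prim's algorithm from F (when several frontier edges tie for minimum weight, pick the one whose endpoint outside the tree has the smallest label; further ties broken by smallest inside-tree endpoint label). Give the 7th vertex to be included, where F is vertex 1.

I

Prim, starting at F.
Step 1: frontier [E-F 8, A-F 10, F-G 13, C-F 18] → take E-F (8); add E.
Step 2: frontier [D-E 3, B-E 17, A-F 10, F-G 13, C-F 18] → take D-E (3); add D.
Step 3: frontier [C-D 8, B-E 17, A-F 10, F-G 13, C-F 18] → take C-D (8); add C.
Step 4: frontier [C-H 1, C-I 3, A-C 10, B-C 16, B-E 17, A-F 10, F-G 13] → take C-H (1); add H.
Step 5: frontier [C-I 3, A-C 10, B-C 16, B-E 17, A-F 10, F-G 13, G-H 1] → take G-H (1); add G.
Step 6: frontier [C-I 3, A-C 10, B-C 16, B-E 17, A-F 10, G-I 18] → take C-I (3); add I.
Step 7: frontier [A-C 10, B-C 16, B-E 17, A-F 10, A-I 13] → take A-C (10); add A.
Step 8: frontier [B-C 16, B-E 17] → take B-C (16); add B.
Vertex order: F, E, D, C, H, G, I, A, B. The 7th vertex is I.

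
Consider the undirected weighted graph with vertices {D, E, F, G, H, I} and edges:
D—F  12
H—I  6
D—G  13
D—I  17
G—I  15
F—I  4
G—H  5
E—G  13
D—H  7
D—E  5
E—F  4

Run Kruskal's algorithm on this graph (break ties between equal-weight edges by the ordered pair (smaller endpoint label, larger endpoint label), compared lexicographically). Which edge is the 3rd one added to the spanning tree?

D-E

Kruskal's algorithm — process edges by increasing weight (ties by edge label):
E—F (4): add. Components now {D} {E,F} {G} {H} {I}
F—I (4): add. Components now {D} {E,F,I} {G} {H}
D—E (5): add. Components now {D,E,F,I} {G} {H}
G—H (5): add. Components now {D,E,F,I} {G,H}
H—I (6): add. Components now {D,E,F,G,H,I}
The 3rd edge added is D—E.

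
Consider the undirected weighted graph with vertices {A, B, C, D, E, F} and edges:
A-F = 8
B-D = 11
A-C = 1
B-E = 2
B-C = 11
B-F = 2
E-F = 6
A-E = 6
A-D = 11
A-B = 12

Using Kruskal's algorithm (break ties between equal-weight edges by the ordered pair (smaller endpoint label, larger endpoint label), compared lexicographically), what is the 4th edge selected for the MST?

A-E

Kruskal: consider edges lightest-first.
A-C (1): add. Components now {A,C} {B} {D} {E} {F}
B-E (2): add. Components now {A,C} {B,E} {D} {F}
B-F (2): add. Components now {A,C} {B,E,F} {D}
A-E (6): add. Components now {A,B,C,E,F} {D}
E-F (6): skip — E and F already connected.
A-F (8): skip — A and F already connected.
A-D (11): add. Components now {A,B,C,D,E,F}
The 4th edge added is A-E.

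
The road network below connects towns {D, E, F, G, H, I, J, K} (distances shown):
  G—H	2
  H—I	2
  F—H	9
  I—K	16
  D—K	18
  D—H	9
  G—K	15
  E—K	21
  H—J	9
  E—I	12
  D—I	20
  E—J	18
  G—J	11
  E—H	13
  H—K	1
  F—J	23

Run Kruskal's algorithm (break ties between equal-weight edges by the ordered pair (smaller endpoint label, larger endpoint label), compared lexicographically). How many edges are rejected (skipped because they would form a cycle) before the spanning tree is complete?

1

Kruskal's algorithm — process edges by increasing weight (ties by edge label):
H—K (1): add — endpoints in different components.
G—H (2): add — endpoints in different components.
H—I (2): add — endpoints in different components.
D—H (9): add — endpoints in different components.
F—H (9): add — endpoints in different components.
H—J (9): add — endpoints in different components.
G—J (11): skip — G and J already connected.
E—I (12): add — endpoints in different components.
Edges rejected before the tree was complete: 1.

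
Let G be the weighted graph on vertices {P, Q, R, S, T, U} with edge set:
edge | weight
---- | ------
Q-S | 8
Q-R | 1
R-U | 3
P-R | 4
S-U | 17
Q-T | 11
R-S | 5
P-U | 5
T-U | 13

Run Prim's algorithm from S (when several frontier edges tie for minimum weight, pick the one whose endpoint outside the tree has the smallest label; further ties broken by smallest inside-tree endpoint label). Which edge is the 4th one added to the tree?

Prim's algorithm from S:
Step 1: frontier [R-S 5, Q-S 8, S-U 17] → take R-S (5); add R.
Step 2: frontier [Q-R 1, R-U 3, P-R 4, Q-S 8, S-U 17] → take Q-R (1); add Q.
Step 3: frontier [Q-T 11, R-U 3, P-R 4, S-U 17] → take R-U (3); add U.
Step 4: frontier [Q-T 11, P-R 4, P-U 5, T-U 13] → take P-R (4); add P.
Step 5: frontier [Q-T 11, T-U 13] → take Q-T (11); add T.
The 4th edge added is P-R.

P-R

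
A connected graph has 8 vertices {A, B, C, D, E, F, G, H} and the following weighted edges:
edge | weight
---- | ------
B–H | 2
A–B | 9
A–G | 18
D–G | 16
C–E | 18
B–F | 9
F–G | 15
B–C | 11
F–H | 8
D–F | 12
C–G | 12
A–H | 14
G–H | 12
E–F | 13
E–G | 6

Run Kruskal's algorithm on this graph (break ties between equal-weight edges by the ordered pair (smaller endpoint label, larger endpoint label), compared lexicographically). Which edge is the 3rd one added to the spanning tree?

F-H

Kruskal: consider edges lightest-first.
B–H (2): add — endpoints in different components.
E–G (6): add — endpoints in different components.
F–H (8): add — endpoints in different components.
A–B (9): add — endpoints in different components.
B–F (9): skip — B and F already connected.
B–C (11): add — endpoints in different components.
C–G (12): add — endpoints in different components.
D–F (12): add — endpoints in different components.
The 3rd edge added is F–H.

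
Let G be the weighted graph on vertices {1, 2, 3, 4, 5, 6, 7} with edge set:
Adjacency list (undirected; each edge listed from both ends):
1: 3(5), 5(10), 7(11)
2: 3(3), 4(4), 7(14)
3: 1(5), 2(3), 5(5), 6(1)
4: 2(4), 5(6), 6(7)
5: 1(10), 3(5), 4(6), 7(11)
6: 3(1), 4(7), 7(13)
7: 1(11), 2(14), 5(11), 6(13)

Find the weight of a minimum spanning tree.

29

Grow the tree from 2 using Prim:
Step 1: frontier [2–3 3, 2–4 4, 2–7 14] → take 2–3 (3); add 3.
Step 2: frontier [2–4 4, 2–7 14, 3–6 1, 1–3 5, 3–5 5] → take 3–6 (1); add 6.
Step 3: frontier [2–4 4, 2–7 14, 1–3 5, 3–5 5, 4–6 7, 6–7 13] → take 2–4 (4); add 4.
Step 4: frontier [2–7 14, 1–3 5, 3–5 5, 4–5 6, 6–7 13] → take 1–3 (5); add 1.
Step 5: frontier [1–5 10, 1–7 11, 2–7 14, 3–5 5, 4–5 6, 6–7 13] → take 3–5 (5); add 5.
Step 6: frontier [1–7 11, 2–7 14, 5–7 11, 6–7 13] → take 1–7 (11); add 7.
MST edges: 2–3, 3–6, 2–4, 1–3, 3–5, 1–7; total weight 3+1+4+5+5+11 = 29.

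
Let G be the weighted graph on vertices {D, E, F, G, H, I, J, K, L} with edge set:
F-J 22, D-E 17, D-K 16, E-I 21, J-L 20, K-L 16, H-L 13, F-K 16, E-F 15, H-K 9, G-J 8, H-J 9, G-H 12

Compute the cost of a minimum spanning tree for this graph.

Sort edges by weight, then run Kruskal:
G-J (8): add — endpoints in different components.
H-J (9): add — endpoints in different components.
H-K (9): add — endpoints in different components.
G-H (12): skip — G and H already connected.
H-L (13): add — endpoints in different components.
E-F (15): add — endpoints in different components.
D-K (16): add — endpoints in different components.
F-K (16): add — endpoints in different components.
K-L (16): skip — K and L already connected.
D-E (17): skip — D and E already connected.
J-L (20): skip — J and L already connected.
E-I (21): add — endpoints in different components.
MST edges: G-J, H-J, H-K, H-L, E-F, D-K, F-K, E-I; total weight 8+9+9+13+15+16+16+21 = 107.

107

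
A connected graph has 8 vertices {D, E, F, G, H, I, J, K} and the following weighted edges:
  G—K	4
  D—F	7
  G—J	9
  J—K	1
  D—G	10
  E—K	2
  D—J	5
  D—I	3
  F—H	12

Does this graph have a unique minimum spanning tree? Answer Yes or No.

Kruskal's algorithm — process edges by increasing weight (ties by edge label):
J—K (1): add — endpoints in different components.
E—K (2): add — endpoints in different components.
D—I (3): add — endpoints in different components.
G—K (4): add — endpoints in different components.
D—J (5): add — endpoints in different components.
D—F (7): add — endpoints in different components.
G—J (9): skip — G and J already connected.
D—G (10): skip — D and G already connected.
F—H (12): add — endpoints in different components.
Every non-tree edge has weight strictly greater than the heaviest edge on the tree path between its endpoints, so the MST is unique.

Yes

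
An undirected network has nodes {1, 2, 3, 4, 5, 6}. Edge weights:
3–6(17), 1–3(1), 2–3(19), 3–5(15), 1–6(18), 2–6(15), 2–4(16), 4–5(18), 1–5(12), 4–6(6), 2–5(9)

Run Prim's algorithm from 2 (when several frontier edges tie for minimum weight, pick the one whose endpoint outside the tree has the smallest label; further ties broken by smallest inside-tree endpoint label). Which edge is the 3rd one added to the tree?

Prim's algorithm from 2:
Step 1: cheapest edge leaving the tree is 2–5 (9); add 5.
Step 2: cheapest edge leaving the tree is 1–5 (12); add 1.
Step 3: cheapest edge leaving the tree is 1–3 (1); add 3.
Step 4: cheapest edge leaving the tree is 2–6 (15); add 6.
Step 5: cheapest edge leaving the tree is 4–6 (6); add 4.
The 3rd edge added is 1–3.

1-3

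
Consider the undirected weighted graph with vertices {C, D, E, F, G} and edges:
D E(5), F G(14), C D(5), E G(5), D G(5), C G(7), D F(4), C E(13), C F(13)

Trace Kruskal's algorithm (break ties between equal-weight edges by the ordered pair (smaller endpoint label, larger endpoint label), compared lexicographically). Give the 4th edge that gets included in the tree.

Kruskal: consider edges lightest-first.
D F (4): add. Components now {C} {D,F} {E} {G}
C D (5): add. Components now {C,D,F} {E} {G}
D E (5): add. Components now {C,D,E,F} {G}
D G (5): add. Components now {C,D,E,F,G}
The 4th edge added is D G.

D-G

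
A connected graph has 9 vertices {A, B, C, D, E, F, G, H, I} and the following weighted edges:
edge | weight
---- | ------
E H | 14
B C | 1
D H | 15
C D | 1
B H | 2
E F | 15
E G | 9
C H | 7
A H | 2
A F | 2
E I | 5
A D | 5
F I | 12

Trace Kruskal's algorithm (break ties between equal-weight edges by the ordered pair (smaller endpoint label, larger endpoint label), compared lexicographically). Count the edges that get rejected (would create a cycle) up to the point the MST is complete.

2

Sort edges by weight, then run Kruskal:
B C (1): add — endpoints in different components.
C D (1): add — endpoints in different components.
A F (2): add — endpoints in different components.
A H (2): add — endpoints in different components.
B H (2): add — endpoints in different components.
A D (5): skip — A and D already connected.
E I (5): add — endpoints in different components.
C H (7): skip — C and H already connected.
E G (9): add — endpoints in different components.
F I (12): add — endpoints in different components.
Edges rejected before the tree was complete: 2.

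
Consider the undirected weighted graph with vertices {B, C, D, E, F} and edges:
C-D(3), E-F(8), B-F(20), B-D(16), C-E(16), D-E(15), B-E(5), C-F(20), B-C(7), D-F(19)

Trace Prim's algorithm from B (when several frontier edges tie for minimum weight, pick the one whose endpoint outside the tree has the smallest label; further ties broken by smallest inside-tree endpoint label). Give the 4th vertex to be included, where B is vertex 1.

D

Prim's algorithm from B:
Step 1: cheapest edge leaving the tree is B-E (5); add E.
Step 2: cheapest edge leaving the tree is B-C (7); add C.
Step 3: cheapest edge leaving the tree is C-D (3); add D.
Step 4: cheapest edge leaving the tree is E-F (8); add F.
Vertex order: B, E, C, D, F. The 4th vertex is D.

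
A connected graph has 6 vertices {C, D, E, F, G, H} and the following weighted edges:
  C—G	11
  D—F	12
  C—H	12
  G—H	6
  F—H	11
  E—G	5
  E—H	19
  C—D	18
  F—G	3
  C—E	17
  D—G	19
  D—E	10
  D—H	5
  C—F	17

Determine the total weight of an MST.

Kruskal's algorithm — process edges by increasing weight (ties by edge label):
F—G (3): add. Components now {C} {D} {E} {F,G} {H}
D—H (5): add. Components now {C} {D,H} {E} {F,G}
E—G (5): add. Components now {C} {D,H} {E,F,G}
G—H (6): add. Components now {C} {D,E,F,G,H}
D—E (10): skip — D and E already connected.
C—G (11): add. Components now {C,D,E,F,G,H}
MST edges: F—G, D—H, E—G, G—H, C—G; total weight 3+5+5+6+11 = 30.

30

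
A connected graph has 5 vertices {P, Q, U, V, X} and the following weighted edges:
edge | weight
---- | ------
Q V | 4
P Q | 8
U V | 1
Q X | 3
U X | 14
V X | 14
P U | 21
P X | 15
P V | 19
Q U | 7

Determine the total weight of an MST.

Prim, starting at V.
Step 1: frontier [U V 1, Q V 4, V X 14, P V 19] → take U V (1); add U.
Step 2: frontier [Q U 7, U X 14, P U 21, Q V 4, V X 14, P V 19] → take Q V (4); add Q.
Step 3: frontier [Q X 3, P Q 8, U X 14, P U 21, V X 14, P V 19] → take Q X (3); add X.
Step 4: frontier [P Q 8, P U 21, P V 19, P X 15] → take P Q (8); add P.
MST edges: U V, Q V, Q X, P Q; total weight 1+4+3+8 = 16.

16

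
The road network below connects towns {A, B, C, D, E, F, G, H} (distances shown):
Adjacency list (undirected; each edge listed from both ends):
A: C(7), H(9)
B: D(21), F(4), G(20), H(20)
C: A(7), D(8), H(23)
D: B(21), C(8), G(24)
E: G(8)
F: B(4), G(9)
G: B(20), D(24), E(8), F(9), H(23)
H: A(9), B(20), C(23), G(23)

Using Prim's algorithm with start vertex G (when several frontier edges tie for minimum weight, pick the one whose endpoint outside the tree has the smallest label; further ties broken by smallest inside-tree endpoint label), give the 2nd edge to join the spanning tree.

F-G

Prim, starting at G.
Step 1: cheapest edge leaving the tree is E–G (8); add E.
Step 2: cheapest edge leaving the tree is F–G (9); add F.
Step 3: cheapest edge leaving the tree is B–F (4); add B.
Step 4: cheapest edge leaving the tree is B–H (20); add H.
Step 5: cheapest edge leaving the tree is A–H (9); add A.
Step 6: cheapest edge leaving the tree is A–C (7); add C.
Step 7: cheapest edge leaving the tree is C–D (8); add D.
The 2nd edge added is F–G.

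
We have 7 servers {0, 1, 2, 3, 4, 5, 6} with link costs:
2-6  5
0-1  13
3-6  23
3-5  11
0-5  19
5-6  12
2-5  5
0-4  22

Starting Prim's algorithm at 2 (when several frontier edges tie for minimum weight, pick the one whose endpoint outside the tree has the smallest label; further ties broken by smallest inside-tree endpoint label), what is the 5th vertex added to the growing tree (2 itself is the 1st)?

Prim, starting at 2.
Step 1: cheapest edge leaving the tree is 2-5 (5); add 5.
Step 2: cheapest edge leaving the tree is 2-6 (5); add 6.
Step 3: cheapest edge leaving the tree is 3-5 (11); add 3.
Step 4: cheapest edge leaving the tree is 0-5 (19); add 0.
Step 5: cheapest edge leaving the tree is 0-1 (13); add 1.
Step 6: cheapest edge leaving the tree is 0-4 (22); add 4.
Vertex order: 2, 5, 6, 3, 0, 1, 4. The 5th vertex is 0.

0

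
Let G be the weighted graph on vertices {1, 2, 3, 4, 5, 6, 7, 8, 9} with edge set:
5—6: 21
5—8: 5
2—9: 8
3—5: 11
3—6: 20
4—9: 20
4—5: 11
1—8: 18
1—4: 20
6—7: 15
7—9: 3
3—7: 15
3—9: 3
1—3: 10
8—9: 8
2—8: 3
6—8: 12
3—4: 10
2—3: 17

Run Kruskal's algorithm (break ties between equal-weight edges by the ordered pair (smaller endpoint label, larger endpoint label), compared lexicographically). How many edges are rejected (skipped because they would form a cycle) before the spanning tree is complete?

Kruskal's algorithm — process edges by increasing weight (ties by edge label):
2—8 (3): add — endpoints in different components.
3—9 (3): add — endpoints in different components.
7—9 (3): add — endpoints in different components.
5—8 (5): add — endpoints in different components.
2—9 (8): add — endpoints in different components.
8—9 (8): skip — 8 and 9 already connected.
1—3 (10): add — endpoints in different components.
3—4 (10): add — endpoints in different components.
3—5 (11): skip — 3 and 5 already connected.
4—5 (11): skip — 4 and 5 already connected.
6—8 (12): add — endpoints in different components.
Edges rejected before the tree was complete: 3.

3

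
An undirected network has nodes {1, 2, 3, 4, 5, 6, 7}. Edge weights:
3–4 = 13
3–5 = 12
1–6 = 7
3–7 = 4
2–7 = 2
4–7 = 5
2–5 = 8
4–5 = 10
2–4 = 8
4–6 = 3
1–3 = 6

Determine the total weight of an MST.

28

Sort edges by weight, then run Kruskal:
2–7 (2): add — endpoints in different components.
4–6 (3): add — endpoints in different components.
3–7 (4): add — endpoints in different components.
4–7 (5): add — endpoints in different components.
1–3 (6): add — endpoints in different components.
1–6 (7): skip — 1 and 6 already connected.
2–4 (8): skip — 2 and 4 already connected.
2–5 (8): add — endpoints in different components.
MST edges: 2–7, 4–6, 3–7, 4–7, 1–3, 2–5; total weight 2+3+4+5+6+8 = 28.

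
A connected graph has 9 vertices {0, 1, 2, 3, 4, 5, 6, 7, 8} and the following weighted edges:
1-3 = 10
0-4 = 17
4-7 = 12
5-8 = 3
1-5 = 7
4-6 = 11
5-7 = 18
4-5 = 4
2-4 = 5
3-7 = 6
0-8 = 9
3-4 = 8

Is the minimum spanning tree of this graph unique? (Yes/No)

Kruskal: consider edges lightest-first.
5-8 (3): add — endpoints in different components.
4-5 (4): add — endpoints in different components.
2-4 (5): add — endpoints in different components.
3-7 (6): add — endpoints in different components.
1-5 (7): add — endpoints in different components.
3-4 (8): add — endpoints in different components.
0-8 (9): add — endpoints in different components.
1-3 (10): skip — 1 and 3 already connected.
4-6 (11): add — endpoints in different components.
Every non-tree edge has weight strictly greater than the heaviest edge on the tree path between its endpoints, so the MST is unique.

Yes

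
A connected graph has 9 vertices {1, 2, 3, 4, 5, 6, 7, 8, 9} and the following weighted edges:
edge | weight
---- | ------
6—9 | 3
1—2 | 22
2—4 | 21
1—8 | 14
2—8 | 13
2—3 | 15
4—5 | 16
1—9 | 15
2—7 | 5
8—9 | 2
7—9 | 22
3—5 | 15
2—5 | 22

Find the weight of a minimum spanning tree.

Prim, starting at 1.
Step 1: cheapest edge leaving the tree is 1—8 (14); add 8.
Step 2: cheapest edge leaving the tree is 8—9 (2); add 9.
Step 3: cheapest edge leaving the tree is 6—9 (3); add 6.
Step 4: cheapest edge leaving the tree is 2—8 (13); add 2.
Step 5: cheapest edge leaving the tree is 2—7 (5); add 7.
Step 6: cheapest edge leaving the tree is 2—3 (15); add 3.
Step 7: cheapest edge leaving the tree is 3—5 (15); add 5.
Step 8: cheapest edge leaving the tree is 4—5 (16); add 4.
MST edges: 1—8, 8—9, 6—9, 2—8, 2—7, 2—3, 3—5, 4—5; total weight 14+2+3+13+5+15+15+16 = 83.

83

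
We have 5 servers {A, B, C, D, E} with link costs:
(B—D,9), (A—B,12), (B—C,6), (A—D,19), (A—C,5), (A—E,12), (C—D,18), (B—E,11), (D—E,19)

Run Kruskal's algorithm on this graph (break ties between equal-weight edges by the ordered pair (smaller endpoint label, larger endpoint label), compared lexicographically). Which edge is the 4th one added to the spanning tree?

B-E

Kruskal's algorithm — process edges by increasing weight (ties by edge label):
A—C (5): add — endpoints in different components.
B—C (6): add — endpoints in different components.
B—D (9): add — endpoints in different components.
B—E (11): add — endpoints in different components.
The 4th edge added is B—E.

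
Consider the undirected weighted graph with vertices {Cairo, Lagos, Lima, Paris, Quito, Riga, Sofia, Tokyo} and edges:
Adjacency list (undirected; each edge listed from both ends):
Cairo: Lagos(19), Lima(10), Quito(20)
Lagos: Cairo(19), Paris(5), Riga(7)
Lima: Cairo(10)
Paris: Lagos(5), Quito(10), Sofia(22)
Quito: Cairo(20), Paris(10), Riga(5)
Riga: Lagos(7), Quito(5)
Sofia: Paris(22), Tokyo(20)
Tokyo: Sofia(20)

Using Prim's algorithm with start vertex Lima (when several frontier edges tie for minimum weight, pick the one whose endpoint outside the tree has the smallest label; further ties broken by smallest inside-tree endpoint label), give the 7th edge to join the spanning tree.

Sofia-Tokyo

Prim, starting at Lima.
Step 1: cheapest edge leaving the tree is Cairo–Lima (10); add Cairo.
Step 2: cheapest edge leaving the tree is Cairo–Lagos (19); add Lagos.
Step 3: cheapest edge leaving the tree is Lagos–Paris (5); add Paris.
Step 4: cheapest edge leaving the tree is Lagos–Riga (7); add Riga.
Step 5: cheapest edge leaving the tree is Quito–Riga (5); add Quito.
Step 6: cheapest edge leaving the tree is Paris–Sofia (22); add Sofia.
Step 7: cheapest edge leaving the tree is Sofia–Tokyo (20); add Tokyo.
The 7th edge added is Sofia–Tokyo.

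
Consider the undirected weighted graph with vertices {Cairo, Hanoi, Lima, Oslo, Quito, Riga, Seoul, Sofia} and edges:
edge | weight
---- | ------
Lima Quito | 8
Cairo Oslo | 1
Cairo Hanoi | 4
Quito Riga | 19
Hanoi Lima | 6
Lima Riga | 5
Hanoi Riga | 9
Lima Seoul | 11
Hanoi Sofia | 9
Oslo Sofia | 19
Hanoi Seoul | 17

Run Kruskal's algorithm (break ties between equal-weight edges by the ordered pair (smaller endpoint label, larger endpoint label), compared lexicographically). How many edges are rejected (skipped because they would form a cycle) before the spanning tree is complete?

Kruskal's algorithm — process edges by increasing weight (ties by edge label):
Cairo Oslo (1): add — endpoints in different components.
Cairo Hanoi (4): add — endpoints in different components.
Lima Riga (5): add — endpoints in different components.
Hanoi Lima (6): add — endpoints in different components.
Lima Quito (8): add — endpoints in different components.
Hanoi Riga (9): skip — Hanoi and Riga already connected.
Hanoi Sofia (9): add — endpoints in different components.
Lima Seoul (11): add — endpoints in different components.
Edges rejected before the tree was complete: 1.

1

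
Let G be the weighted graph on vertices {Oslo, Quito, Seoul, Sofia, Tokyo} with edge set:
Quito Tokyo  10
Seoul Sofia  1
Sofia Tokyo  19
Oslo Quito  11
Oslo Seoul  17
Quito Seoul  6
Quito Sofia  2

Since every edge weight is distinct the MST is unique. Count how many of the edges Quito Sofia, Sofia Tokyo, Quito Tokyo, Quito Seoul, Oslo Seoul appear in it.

Sort edges by weight, then run Kruskal:
Seoul Sofia (1): add — endpoints in different components.
Quito Sofia (2): add — endpoints in different components.
Quito Seoul (6): skip — Seoul and Quito already connected.
Quito Tokyo (10): add — endpoints in different components.
Oslo Quito (11): add — endpoints in different components.
MST edge set: {Seoul Sofia, Quito Sofia, Quito Tokyo, Oslo Quito}.
Of the listed edges, {Quito Sofia, Quito Tokyo} are in the MST → 2.

2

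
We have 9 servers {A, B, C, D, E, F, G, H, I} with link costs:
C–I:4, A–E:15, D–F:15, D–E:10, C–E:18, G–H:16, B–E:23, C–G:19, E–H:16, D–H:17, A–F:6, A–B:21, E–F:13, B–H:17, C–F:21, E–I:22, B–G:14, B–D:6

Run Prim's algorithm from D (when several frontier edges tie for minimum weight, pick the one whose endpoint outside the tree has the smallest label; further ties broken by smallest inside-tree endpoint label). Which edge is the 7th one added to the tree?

C-E

Grow the tree from D using Prim:
Step 1: cheapest edge leaving the tree is B–D (6); add B.
Step 2: cheapest edge leaving the tree is D–E (10); add E.
Step 3: cheapest edge leaving the tree is E–F (13); add F.
Step 4: cheapest edge leaving the tree is A–F (6); add A.
Step 5: cheapest edge leaving the tree is B–G (14); add G.
Step 6: cheapest edge leaving the tree is E–H (16); add H.
Step 7: cheapest edge leaving the tree is C–E (18); add C.
Step 8: cheapest edge leaving the tree is C–I (4); add I.
The 7th edge added is C–E.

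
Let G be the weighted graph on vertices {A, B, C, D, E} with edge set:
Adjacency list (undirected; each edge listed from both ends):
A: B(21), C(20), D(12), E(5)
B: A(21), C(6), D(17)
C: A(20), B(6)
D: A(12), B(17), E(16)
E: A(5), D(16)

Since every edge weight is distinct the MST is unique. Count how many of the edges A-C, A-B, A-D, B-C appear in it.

Kruskal's algorithm — process edges by increasing weight (ties by edge label):
A-E (5): add — endpoints in different components.
B-C (6): add — endpoints in different components.
A-D (12): add — endpoints in different components.
D-E (16): skip — D and E already connected.
B-D (17): add — endpoints in different components.
MST edge set: {A-E, B-C, A-D, B-D}.
Of the listed edges, {A-D, B-C} are in the MST → 2.

2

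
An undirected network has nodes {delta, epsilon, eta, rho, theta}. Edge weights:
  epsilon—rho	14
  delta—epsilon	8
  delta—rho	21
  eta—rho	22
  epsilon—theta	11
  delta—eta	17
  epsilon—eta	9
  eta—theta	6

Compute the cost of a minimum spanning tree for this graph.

37

Sort edges by weight, then run Kruskal:
eta—theta (6): add. Components now {epsilon} {rho} {eta,theta} {delta}
delta—epsilon (8): add. Components now {delta,epsilon} {rho} {eta,theta}
epsilon—eta (9): add. Components now {delta,epsilon,eta,theta} {rho}
epsilon—theta (11): skip — epsilon and theta already connected.
epsilon—rho (14): add. Components now {delta,epsilon,eta,rho,theta}
MST edges: eta—theta, delta—epsilon, epsilon—eta, epsilon—rho; total weight 6+8+9+14 = 37.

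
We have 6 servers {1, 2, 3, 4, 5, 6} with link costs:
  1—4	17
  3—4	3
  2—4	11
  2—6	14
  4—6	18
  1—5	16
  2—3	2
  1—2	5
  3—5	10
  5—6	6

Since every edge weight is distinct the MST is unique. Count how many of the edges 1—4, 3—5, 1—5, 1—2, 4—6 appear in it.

Sort edges by weight, then run Kruskal:
2—3 (2): add. Components now {1} {2,3} {4} {5} {6}
3—4 (3): add. Components now {1} {2,3,4} {5} {6}
1—2 (5): add. Components now {1,2,3,4} {5} {6}
5—6 (6): add. Components now {1,2,3,4} {5,6}
3—5 (10): add. Components now {1,2,3,4,5,6}
MST edge set: {2—3, 3—4, 1—2, 5—6, 3—5}.
Of the listed edges, {3—5, 1—2} are in the MST → 2.

2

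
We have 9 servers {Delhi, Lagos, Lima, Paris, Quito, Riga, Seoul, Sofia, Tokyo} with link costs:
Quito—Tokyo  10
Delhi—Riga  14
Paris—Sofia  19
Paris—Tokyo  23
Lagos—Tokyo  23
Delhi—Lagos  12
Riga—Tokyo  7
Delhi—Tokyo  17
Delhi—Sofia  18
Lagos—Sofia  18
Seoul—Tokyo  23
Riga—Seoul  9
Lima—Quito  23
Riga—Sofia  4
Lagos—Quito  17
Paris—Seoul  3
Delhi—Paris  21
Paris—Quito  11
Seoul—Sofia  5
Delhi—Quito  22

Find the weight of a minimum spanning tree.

Kruskal: consider edges lightest-first.
Paris—Seoul (3): add — endpoints in different components.
Riga—Sofia (4): add — endpoints in different components.
Seoul—Sofia (5): add — endpoints in different components.
Riga—Tokyo (7): add — endpoints in different components.
Riga—Seoul (9): skip — Riga and Seoul already connected.
Quito—Tokyo (10): add — endpoints in different components.
Paris—Quito (11): skip — Quito and Paris already connected.
Delhi—Lagos (12): add — endpoints in different components.
Delhi—Riga (14): add — endpoints in different components.
Delhi—Tokyo (17): skip — Delhi and Tokyo already connected.
Lagos—Quito (17): skip — Quito and Lagos already connected.
Delhi—Sofia (18): skip — Delhi and Sofia already connected.
Lagos—Sofia (18): skip — Sofia and Lagos already connected.
Paris—Sofia (19): skip — Sofia and Paris already connected.
Delhi—Paris (21): skip — Delhi and Paris already connected.
Delhi—Quito (22): skip — Delhi and Quito already connected.
Lagos—Tokyo (23): skip — Tokyo and Lagos already connected.
Lima—Quito (23): add — endpoints in different components.
MST edges: Paris—Seoul, Riga—Sofia, Seoul—Sofia, Riga—Tokyo, Quito—Tokyo, Delhi—Lagos, Delhi—Riga, Lima—Quito; total weight 3+4+5+7+10+12+14+23 = 78.

78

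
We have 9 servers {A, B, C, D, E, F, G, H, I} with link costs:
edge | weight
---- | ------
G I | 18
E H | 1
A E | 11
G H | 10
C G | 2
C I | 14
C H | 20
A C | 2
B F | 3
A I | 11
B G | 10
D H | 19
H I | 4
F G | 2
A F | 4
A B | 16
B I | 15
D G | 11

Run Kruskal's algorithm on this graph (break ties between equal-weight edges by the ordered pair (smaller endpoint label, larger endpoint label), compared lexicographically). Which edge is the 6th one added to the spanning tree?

Sort edges by weight, then run Kruskal:
E H (1): add — endpoints in different components.
A C (2): add — endpoints in different components.
C G (2): add — endpoints in different components.
F G (2): add — endpoints in different components.
B F (3): add — endpoints in different components.
A F (4): skip — A and F already connected.
H I (4): add — endpoints in different components.
B G (10): skip — B and G already connected.
G H (10): add — endpoints in different components.
A E (11): skip — A and E already connected.
A I (11): skip — A and I already connected.
D G (11): add — endpoints in different components.
The 6th edge added is H I.

H-I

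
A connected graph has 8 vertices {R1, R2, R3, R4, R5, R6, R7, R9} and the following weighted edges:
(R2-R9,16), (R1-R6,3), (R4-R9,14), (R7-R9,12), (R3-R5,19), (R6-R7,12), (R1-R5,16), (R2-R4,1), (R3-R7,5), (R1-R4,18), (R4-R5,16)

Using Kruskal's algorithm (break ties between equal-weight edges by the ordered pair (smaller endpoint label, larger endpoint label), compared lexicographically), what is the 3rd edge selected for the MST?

R3-R7

Kruskal: consider edges lightest-first.
R2-R4 (1): add — endpoints in different components.
R1-R6 (3): add — endpoints in different components.
R3-R7 (5): add — endpoints in different components.
R6-R7 (12): add — endpoints in different components.
R7-R9 (12): add — endpoints in different components.
R4-R9 (14): add — endpoints in different components.
R1-R5 (16): add — endpoints in different components.
The 3rd edge added is R3-R7.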